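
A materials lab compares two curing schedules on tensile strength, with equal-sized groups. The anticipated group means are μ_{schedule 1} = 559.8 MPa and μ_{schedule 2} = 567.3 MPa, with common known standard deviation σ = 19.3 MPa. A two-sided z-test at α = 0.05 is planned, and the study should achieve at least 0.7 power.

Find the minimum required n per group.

n = 82 per group

Standardized effect: d = |μ_{schedule 1} − μ_{schedule 2}| / σ = |559.8 − 567.3| / 19.3 = 0.3886
For power 0.7 need Φ(δ − z_{0.025}) = 0.7, so δ = z_{0.025} + z_{0.30} = 1.960 + 0.524 = 2.484.
(The Φ(−δ − z_{α/2}) term is vanishingly small for δ > 0 and is dropped in the standard sample-size formula.)
δ = d·√(n/2) ⇒ n = 2(δ/d)² = 2 × (2.484 / 0.3886)² = 81.74.
Round up to the next whole unit.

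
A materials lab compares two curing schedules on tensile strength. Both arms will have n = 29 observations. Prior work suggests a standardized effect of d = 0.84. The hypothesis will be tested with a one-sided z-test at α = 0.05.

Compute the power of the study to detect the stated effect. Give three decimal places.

Noncentrality parameter: δ = d·√(n/2) = 0.84 × √(29/2) = 3.1986
One-sided α = 0.05 → critical value z_{0.05} = 1.645.
Power = Φ(δ − 1.645) = Φ(1.554) = 0.9399.

Power ≈ 0.940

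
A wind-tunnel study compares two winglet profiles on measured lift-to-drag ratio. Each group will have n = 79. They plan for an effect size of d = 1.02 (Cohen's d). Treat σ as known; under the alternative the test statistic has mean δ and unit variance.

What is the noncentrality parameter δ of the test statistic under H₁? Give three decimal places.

δ = d·√(n/2) = 1.02 × √(79/2) = 6.4106

δ ≈ 6.411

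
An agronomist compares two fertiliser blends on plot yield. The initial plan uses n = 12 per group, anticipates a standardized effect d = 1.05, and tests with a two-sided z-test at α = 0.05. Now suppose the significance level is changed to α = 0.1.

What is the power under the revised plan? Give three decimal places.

δ = d·√(n/2) = 1.05 × √(12/2) = 2.5720 (unchanged). New critical value: z_{0.05} = 1.645.
Revised power = Φ(δ − 1.645) + Φ(−δ − 1.645) = Φ(0.927) + Φ(-4.217) = 0.8231 + 0.0000 = 0.8231.

Power ≈ 0.823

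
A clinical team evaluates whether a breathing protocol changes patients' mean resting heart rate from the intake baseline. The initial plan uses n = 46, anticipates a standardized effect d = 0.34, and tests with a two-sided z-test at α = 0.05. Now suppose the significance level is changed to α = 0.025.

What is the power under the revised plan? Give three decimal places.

Power ≈ 0.526

δ = d·√n = 0.34 × √46 = 2.3060 (unchanged). New critical value: z_{0.0125} = 2.241.
Revised power = Φ(δ − 2.241) + Φ(−δ − 2.241) = Φ(0.065) + Φ(-4.547) = 0.5257 + 0.0000 = 0.5258.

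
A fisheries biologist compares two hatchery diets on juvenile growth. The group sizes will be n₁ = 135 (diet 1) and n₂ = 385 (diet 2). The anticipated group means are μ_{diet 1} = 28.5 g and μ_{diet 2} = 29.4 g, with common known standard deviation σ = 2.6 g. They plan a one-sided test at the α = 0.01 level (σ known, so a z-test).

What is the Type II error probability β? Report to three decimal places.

Standardized effect: d = |μ_{diet 1} − μ_{diet 2}| / σ = |28.5 − 29.4| / 2.6 = 0.3462
Noncentrality parameter: δ = d / √(1/n₁ + 1/n₂) = 0.3462 / √(1/135 + 1/385) = 3.4607
Critical value for a one-sided test at α = 0.01: z_α = 2.326.
Power = P(Z > 2.326 − δ) = Φ(1.134) = 0.8717.
Type II error: β = 1 − power = 1 − 0.8717 = 0.1283.

β ≈ 0.128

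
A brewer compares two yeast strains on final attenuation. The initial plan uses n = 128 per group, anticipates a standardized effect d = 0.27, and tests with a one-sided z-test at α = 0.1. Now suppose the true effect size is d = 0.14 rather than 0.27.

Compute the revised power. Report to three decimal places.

Power ≈ 0.436

With d = 0.14: δ = d·√(n/2) = 0.14 × √(128/2) = 1.1200. Critical value z_{0.1} = 1.282.
Revised power = Φ(δ − 1.282) = Φ(-0.162) = 0.4358.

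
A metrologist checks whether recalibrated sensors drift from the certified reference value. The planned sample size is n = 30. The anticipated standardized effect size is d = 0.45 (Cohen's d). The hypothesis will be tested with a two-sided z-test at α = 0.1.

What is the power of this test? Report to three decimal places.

Power ≈ 0.794

Noncentrality parameter: λ = d·√n = 0.45 × √30 = 2.4648
Two-sided α = 0.1 → critical value z_{0.05} = 1.645.
Power = Φ(λ − 1.645) + Φ(−λ − 1.645) = Φ(0.820) + Φ(-4.110) = 0.7939 + 0.0000 = 0.7939.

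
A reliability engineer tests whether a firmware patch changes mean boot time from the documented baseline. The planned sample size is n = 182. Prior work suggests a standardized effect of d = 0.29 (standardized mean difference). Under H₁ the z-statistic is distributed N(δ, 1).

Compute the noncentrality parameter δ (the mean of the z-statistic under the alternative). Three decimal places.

δ ≈ 3.912

The noncentrality parameter scales effect size by the design's sample-size factor: δ = d·√n = 0.29 × √182 = 3.9123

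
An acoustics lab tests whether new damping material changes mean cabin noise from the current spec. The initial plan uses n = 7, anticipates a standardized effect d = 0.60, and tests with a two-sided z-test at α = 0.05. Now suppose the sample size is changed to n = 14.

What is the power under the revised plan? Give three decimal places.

Power ≈ 0.612

With n = 14: δ = d·√n = 0.60 × √14 = 2.2450. Critical value z_{0.025} = 1.960.
Revised power = Φ(δ − 1.960) + Φ(−δ − 1.960) = Φ(0.285) + Φ(-4.205) = 0.6122 + 0.0000 = 0.6122.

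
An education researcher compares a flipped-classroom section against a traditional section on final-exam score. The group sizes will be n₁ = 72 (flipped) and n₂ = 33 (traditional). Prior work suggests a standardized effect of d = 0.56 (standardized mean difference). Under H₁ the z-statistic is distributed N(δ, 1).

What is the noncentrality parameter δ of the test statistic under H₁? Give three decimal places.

δ ≈ 2.664

δ = d / √(1/n₁ + 1/n₂) = 0.56 / √(1/72 + 1/33) = 2.6639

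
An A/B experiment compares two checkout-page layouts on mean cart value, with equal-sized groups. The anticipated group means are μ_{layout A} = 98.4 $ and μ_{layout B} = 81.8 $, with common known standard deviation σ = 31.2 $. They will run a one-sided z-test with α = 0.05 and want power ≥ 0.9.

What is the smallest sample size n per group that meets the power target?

n = 61 per group

Standardized effect: d = |μ_{layout A} − μ_{layout B}| / σ = |98.4 − 81.8| / 31.2 = 0.5321
For power 0.9 need Φ(δ − z_{0.05}) = 0.9, so δ = z_{0.05} + z_{0.10} = 1.645 + 1.282 = 2.926.
δ = d·√(n/2) ⇒ n = 2(δ/d)² = 2 × (2.926 / 0.5321)² = 60.51.
Round up to the next whole unit.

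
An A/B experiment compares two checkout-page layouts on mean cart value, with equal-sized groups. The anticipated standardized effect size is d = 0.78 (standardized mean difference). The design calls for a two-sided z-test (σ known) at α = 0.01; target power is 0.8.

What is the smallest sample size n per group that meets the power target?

For power 0.8 need Φ(δ − z_{0.005}) = 0.8, so δ = z_{0.005} + z_{0.20} = 2.576 + 0.842 = 3.417.
(The Φ(−δ − z_{α/2}) term is vanishingly small for δ > 0 and is dropped in the standard sample-size formula.)
δ = d·√(n/2) ⇒ n = 2(δ/d)² = 2 × (3.417 / 0.78)² = 38.39.
Round up to the next whole unit.

n = 39 per group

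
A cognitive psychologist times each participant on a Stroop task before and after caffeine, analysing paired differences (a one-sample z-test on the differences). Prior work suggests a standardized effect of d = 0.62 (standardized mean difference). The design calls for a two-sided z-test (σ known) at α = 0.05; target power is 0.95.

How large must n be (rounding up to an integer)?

n = 34

Set Φ(δ − 1.960) = 0.95; then δ − 1.960 = Φ⁻¹(0.95) = 1.645, giving δ = 3.605.
(Ignoring the negligible lower-tail rejection probability gives the usual closed-form inversion.)
δ = d·√n ⇒ n = (δ/d)² = (3.605 / 0.62)² = 33.81.
Round up to the next whole unit.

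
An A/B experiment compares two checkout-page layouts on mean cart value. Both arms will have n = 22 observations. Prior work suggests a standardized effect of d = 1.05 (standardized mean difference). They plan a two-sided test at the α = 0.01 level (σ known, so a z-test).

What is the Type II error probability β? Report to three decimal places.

β ≈ 0.182

Noncentrality parameter: δ = d·√(n/2) = 1.05 × √(22/2) = 3.4825
Two-sided α = 0.01 → critical value z_{0.005} = 2.576.
Power = Φ(δ − 2.576) + Φ(−δ − 2.576) = Φ(0.907) + Φ(-6.058) = 0.8177 + 0.0000 = 0.8177.
Type II error: β = 1 − power = 1 − 0.8177 = 0.1823.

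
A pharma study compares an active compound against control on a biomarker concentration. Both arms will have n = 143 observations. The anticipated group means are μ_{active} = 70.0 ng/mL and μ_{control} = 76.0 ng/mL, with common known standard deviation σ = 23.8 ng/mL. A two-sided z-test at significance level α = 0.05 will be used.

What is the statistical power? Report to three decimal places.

Standardized effect: d = |μ_{active} − μ_{control}| / σ = |70.0 − 76.0| / 23.8 = 0.2521
Noncentrality parameter: δ = d·√(n/2) = 0.2521 × √(143/2) = 2.1317
Critical value for a two-sided test at α = 0.05: z_{α/2} = 1.960.
Power = Φ(δ − 1.960) + Φ(−δ − 1.960) = Φ(0.172) + Φ(-4.092) = 0.5682 + 0.0000 = 0.5682.

Power ≈ 0.568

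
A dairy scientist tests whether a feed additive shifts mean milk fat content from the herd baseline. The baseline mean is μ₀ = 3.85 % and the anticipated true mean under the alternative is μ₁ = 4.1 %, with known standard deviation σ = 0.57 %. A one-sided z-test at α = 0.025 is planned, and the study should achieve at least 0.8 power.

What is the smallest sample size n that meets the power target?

n = 41

Standardized effect: d = |μ₁ − μ₀| / σ = |4.1 − 3.85| / 0.57 = 0.4386
For power 0.8 need Φ(δ − z_{0.025}) = 0.8, so δ = z_{0.025} + z_{0.20} = 1.960 + 0.842 = 2.802.
δ = d·√n ⇒ n = (δ/d)² = (2.802 / 0.4386)² = 40.80.
Rounding up, n = 41.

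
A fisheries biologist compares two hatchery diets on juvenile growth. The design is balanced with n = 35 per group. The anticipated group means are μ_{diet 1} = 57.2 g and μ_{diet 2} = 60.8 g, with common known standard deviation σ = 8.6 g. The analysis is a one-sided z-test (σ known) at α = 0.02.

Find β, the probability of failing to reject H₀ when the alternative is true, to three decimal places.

β ≈ 0.619

Standardized effect: d = |μ_{diet 1} − μ_{diet 2}| / σ = |57.2 − 60.8| / 8.6 = 0.4186
Noncentrality parameter: δ = d·√(n/2) = 0.4186 × √(35/2) = 1.7511
One-sided α = 0.02 → critical value z_{0.02} = 2.054.
Power = P(Z > 2.054 − δ) = Φ(-0.303) = 0.3811.
Type II error: β = 1 − power = 1 − 0.3811 = 0.6189.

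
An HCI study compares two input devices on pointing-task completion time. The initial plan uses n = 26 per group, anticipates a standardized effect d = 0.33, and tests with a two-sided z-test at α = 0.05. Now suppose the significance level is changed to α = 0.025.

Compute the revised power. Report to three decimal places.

Power ≈ 0.147

δ = d·√(n/2) = 0.33 × √(26/2) = 1.1898 (unchanged). New critical value: z_{0.0125} = 2.241.
Revised power = Φ(δ − 2.241) + Φ(−δ − 2.241) = Φ(-1.052) + Φ(-3.431) = 0.1465 + 0.0003 = 0.1468.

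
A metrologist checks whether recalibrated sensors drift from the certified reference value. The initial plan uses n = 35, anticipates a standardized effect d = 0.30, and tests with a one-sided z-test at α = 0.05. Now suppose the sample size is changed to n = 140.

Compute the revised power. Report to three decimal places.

Power ≈ 0.972

With n = 140: δ = d·√n = 0.30 × √140 = 3.5496. Critical value z_{0.05} = 1.645.
Revised power = P(Z > 1.645 − δ) = Φ(1.905) = 0.9716.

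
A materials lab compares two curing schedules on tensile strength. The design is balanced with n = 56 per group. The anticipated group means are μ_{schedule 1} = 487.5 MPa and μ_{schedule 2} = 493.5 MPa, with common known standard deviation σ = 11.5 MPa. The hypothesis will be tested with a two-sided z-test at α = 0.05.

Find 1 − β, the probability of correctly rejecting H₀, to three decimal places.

Standardized effect: d = |μ_{schedule 1} − μ_{schedule 2}| / σ = |487.5 − 493.5| / 11.5 = 0.5217
Noncentrality parameter: λ = d·√(n/2) = 0.5217 × √(56/2) = 2.7608
Critical value for a two-sided test at α = 0.05: z_{α/2} = 1.960.
Power = Φ(λ − 1.960) + Φ(−λ − 1.960) = Φ(0.801) + Φ(-4.721) = 0.7884 + 0.0000 = 0.7884.

Power ≈ 0.788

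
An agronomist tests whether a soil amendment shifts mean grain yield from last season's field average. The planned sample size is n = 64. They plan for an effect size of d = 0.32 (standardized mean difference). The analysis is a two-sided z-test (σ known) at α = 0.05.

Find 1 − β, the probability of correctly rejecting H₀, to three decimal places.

Noncentrality parameter: δ = d·√n = 0.32 × √64 = 2.5600
Two-sided α = 0.05 → critical value z_{0.025} = 1.960.
Power = Φ(δ − 1.960) + Φ(−δ − 1.960) = Φ(0.600) + Φ(-4.520) = 0.7258 + 0.0000 = 0.7258.

Power ≈ 0.726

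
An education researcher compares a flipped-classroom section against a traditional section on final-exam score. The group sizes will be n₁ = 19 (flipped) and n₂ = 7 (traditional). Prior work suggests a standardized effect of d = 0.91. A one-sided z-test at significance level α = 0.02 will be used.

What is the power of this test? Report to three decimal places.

Power ≈ 0.502

Noncentrality parameter: δ = d / √(1/n₁ + 1/n₂) = 0.91 / √(1/19 + 1/7) = 2.0582
One-sided α = 0.02 → critical value z_{0.02} = 2.054.
Power = P(Z > 2.054 − δ) = Φ(0.004) = 0.5018.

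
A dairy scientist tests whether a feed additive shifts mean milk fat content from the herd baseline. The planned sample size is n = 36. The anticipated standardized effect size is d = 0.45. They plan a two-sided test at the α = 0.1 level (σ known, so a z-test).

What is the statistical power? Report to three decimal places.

Power ≈ 0.854

Noncentrality parameter: δ = d·√n = 0.45 × √36 = 2.7000
Two-sided α = 0.1 → critical value z_{0.05} = 1.645.
Power = Φ(δ − 1.645) + Φ(−δ − 1.645) = Φ(1.055) + Φ(-4.345) = 0.8543 + 0.0000 = 0.8543.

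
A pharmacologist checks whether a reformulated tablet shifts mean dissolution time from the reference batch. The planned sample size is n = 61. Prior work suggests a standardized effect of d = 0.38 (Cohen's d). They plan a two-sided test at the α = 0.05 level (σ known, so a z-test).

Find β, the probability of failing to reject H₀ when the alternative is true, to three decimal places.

Noncentrality parameter: δ = d·√n = 0.38 × √61 = 2.9679
Critical value for a two-sided test at α = 0.05: z_{α/2} = 1.960.
Power = Φ(δ − 1.960) + Φ(−δ − 1.960) = Φ(1.008) + Φ(-4.928) = 0.8433 + 0.0000 = 0.8433.
Type II error: β = 1 − power = 1 − 0.8433 = 0.1567.

β ≈ 0.157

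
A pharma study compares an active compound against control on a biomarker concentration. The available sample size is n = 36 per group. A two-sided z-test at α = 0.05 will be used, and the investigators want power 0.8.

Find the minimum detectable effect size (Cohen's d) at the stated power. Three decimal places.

d ≈ 0.660

Required noncentrality: δ = z_{0.025} + z_{0.20} = 1.960 + 0.842 = 2.802.
(The second rejection-region term Φ(−δ − z_{α/2}) is negligible and dropped.)
δ = d·√(n/2) ⇒ d = δ/√(n/2) = 2.802/√(36/2) = 0.6603.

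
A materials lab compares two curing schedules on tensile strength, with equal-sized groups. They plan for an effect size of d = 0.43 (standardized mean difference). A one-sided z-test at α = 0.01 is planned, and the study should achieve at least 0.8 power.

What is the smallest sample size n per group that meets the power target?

For power 0.8 need Φ(δ − z_{0.01}) = 0.8, so δ = z_{0.01} + z_{0.20} = 2.326 + 0.842 = 3.168.
δ = d·√(n/2) ⇒ n = 2(δ/d)² = 2 × (3.168 / 0.43)² = 108.56.
Round up to the next whole unit.

n = 109 per group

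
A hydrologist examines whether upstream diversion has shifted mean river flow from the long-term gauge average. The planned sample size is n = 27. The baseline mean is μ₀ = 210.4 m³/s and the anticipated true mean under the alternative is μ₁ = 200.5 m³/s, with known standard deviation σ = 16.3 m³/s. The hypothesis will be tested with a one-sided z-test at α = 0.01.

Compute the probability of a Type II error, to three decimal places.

Standardized effect: d = |μ₁ − μ₀| / σ = |200.5 − 210.4| / 16.3 = 0.6074
Noncentrality parameter: δ = d·√n = 0.6074 × √27 = 3.1559
Critical value for a one-sided test at α = 0.01: z_α = 2.326.
Power = P(Z > 2.326 − δ) = Φ(0.830) = 0.7966.
Type II error: β = 1 − power = 1 − 0.7966 = 0.2034.

β ≈ 0.203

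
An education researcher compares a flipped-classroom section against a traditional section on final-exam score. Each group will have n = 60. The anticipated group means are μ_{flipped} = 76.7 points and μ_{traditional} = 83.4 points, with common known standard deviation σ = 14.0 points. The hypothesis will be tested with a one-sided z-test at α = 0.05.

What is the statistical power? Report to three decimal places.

Power ≈ 0.836

Standardized effect: d = |μ_{flipped} − μ_{traditional}| / σ = |76.7 − 83.4| / 14.0 = 0.4786
Noncentrality parameter: δ = d·√(n/2) = 0.4786 × √(60/2) = 2.6212
Critical value for a one-sided test at α = 0.05: z_α = 1.645.
Power = P(Z > 1.645 − δ) = Φ(0.976) = 0.8356.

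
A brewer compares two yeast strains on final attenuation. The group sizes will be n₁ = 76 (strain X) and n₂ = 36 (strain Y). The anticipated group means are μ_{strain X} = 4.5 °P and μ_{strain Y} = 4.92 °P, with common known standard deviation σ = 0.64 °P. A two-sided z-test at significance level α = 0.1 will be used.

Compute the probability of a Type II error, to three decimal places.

β ≈ 0.055

Standardized effect: d = |μ_{strain X} − μ_{strain Y}| / σ = |4.5 − 4.92| / 0.64 = 0.6562
Noncentrality parameter: λ = d / √(1/n₁ + 1/n₂) = 0.6562 / √(1/76 + 1/36) = 3.2435
Critical value for a two-sided test at α = 0.1: z_{α/2} = 1.645.
Power = Φ(λ − 1.645) + Φ(−λ − 1.645) = Φ(1.599) + Φ(-4.888) = 0.9451 + 0.0000 = 0.9451.
Type II error: β = 1 − power = 1 − 0.9451 = 0.0549.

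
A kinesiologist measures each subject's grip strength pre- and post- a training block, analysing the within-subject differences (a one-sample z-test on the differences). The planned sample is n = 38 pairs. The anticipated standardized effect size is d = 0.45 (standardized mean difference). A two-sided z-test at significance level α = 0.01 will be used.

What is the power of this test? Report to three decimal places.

Noncentrality parameter: λ = d·√n = 0.45 × √38 = 2.7740
Two-sided α = 0.01 → critical value z_{0.005} = 2.576.
Power = Φ(λ − 2.576) + Φ(−λ − 2.576) = Φ(0.198) + Φ(-5.350) = 0.5785 + 0.0000 = 0.5785.

Power ≈ 0.579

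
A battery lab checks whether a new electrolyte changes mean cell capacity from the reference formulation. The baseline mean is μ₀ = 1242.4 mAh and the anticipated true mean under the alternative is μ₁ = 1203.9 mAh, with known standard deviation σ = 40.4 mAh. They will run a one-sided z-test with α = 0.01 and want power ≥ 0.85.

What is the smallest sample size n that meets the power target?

n = 13

Standardized effect: d = |μ₁ − μ₀| / σ = |1203.9 − 1242.4| / 40.4 = 0.9530
Set Φ(δ − 2.326) = 0.85; then δ − 2.326 = Φ⁻¹(0.85) = 1.036, giving δ = 3.363.
δ = d·√n ⇒ n = (δ/d)² = (3.363 / 0.9530)² = 12.45.
Rounding up, n = 13.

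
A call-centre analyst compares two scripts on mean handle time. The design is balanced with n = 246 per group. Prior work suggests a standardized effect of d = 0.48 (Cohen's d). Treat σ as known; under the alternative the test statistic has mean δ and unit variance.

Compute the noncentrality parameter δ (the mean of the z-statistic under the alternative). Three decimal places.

δ ≈ 5.323

δ = d·√(n/2) = 0.48 × √(246/2) = 5.3235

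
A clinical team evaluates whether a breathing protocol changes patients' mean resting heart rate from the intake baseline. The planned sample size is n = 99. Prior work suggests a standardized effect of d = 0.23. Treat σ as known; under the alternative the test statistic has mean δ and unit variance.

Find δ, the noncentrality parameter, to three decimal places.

δ = d·√n = 0.23 × √99 = 2.2885

δ ≈ 2.288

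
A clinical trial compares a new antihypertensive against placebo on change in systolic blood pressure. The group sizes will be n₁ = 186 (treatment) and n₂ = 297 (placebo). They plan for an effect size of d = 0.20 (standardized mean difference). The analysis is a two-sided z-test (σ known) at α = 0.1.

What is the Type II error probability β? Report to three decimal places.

β ≈ 0.311

Noncentrality parameter: δ = d / √(1/n₁ + 1/n₂) = 0.20 / √(1/186 + 1/297) = 2.1389
Two-sided α = 0.1 → critical value z_{0.05} = 1.645.
Power = Φ(δ − 1.645) + Φ(−δ − 1.645) = Φ(0.494) + Φ(-3.784) = 0.6894 + 0.0001 = 0.6894.
Type II error: β = 1 − power = 1 − 0.6894 = 0.3106.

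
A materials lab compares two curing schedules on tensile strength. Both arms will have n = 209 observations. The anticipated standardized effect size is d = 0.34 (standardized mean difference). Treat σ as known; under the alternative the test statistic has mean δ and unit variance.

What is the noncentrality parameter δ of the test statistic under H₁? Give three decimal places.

The noncentrality parameter scales effect size by the design's sample-size factor: δ = d·√(n/2) = 0.34 × √(209/2) = 3.4757

δ ≈ 3.476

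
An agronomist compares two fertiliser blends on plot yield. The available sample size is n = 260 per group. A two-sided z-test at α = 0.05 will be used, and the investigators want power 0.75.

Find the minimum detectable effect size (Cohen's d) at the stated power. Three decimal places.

d ≈ 0.231

Need Φ(δ − 1.960) = 0.75, so δ = 1.960 + 0.674 = 2.634.
(The second rejection-region term Φ(−δ − z_{α/2}) is negligible and dropped.)
δ = d·√(n/2) ⇒ d = δ/√(n/2) = 2.634/√(260/2) = 0.2311.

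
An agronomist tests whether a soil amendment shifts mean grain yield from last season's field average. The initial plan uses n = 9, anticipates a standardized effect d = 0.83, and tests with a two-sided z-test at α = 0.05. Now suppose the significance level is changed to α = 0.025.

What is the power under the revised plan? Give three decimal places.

δ = d·√n = 0.83 × √9 = 2.4900 (unchanged). New critical value: z_{0.0125} = 2.241.
Revised power = Φ(δ − 2.241) + Φ(−δ − 2.241) = Φ(0.249) + Φ(-4.731) = 0.5982 + 0.0000 = 0.5982.

Power ≈ 0.598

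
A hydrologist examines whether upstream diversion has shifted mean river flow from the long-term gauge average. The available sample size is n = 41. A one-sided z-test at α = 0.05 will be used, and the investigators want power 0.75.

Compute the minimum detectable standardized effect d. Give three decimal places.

d ≈ 0.362

Need Φ(δ − 1.645) = 0.75, so δ = 1.645 + 0.674 = 2.319.
δ = d·√n ⇒ d = δ/√n = 2.319/√41 = 0.3622.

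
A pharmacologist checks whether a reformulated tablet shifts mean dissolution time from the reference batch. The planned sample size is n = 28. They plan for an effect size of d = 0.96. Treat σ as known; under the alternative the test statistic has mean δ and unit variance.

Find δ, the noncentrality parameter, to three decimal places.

The noncentrality parameter scales effect size by the design's sample-size factor: δ = d·√n = 0.96 × √28 = 5.0798

δ ≈ 5.080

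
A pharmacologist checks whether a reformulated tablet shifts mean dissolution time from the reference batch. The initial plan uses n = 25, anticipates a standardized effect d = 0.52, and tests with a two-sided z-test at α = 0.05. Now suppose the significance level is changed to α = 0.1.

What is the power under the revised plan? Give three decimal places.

δ = d·√n = 0.52 × √25 = 2.6000 (unchanged). New critical value: z_{0.05} = 1.645.
Revised power = Φ(δ − 1.645) + Φ(−δ − 1.645) = Φ(0.955) + Φ(-4.245) = 0.8302 + 0.0000 = 0.8303.

Power ≈ 0.830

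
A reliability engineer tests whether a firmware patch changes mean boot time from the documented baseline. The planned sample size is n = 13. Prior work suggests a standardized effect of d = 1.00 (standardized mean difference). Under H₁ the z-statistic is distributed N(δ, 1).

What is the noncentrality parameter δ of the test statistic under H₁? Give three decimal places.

δ ≈ 3.606

δ = d·√n = 1.00 × √13 = 3.6056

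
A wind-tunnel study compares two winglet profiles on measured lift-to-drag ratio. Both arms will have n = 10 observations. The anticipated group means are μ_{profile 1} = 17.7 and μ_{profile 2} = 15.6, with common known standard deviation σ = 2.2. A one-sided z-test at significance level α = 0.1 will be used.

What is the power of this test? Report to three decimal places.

Power ≈ 0.803

Standardized effect: d = |μ_{profile 1} − μ_{profile 2}| / σ = |17.7 − 15.6| / 2.2 = 0.9545
Noncentrality parameter: λ = d·√(n/2) = 0.9545 × √(10/2) = 2.1344
One-sided α = 0.1 → critical value z_{0.1} = 1.282.
Power = Φ(λ − 1.282) = Φ(0.853) = 0.8031.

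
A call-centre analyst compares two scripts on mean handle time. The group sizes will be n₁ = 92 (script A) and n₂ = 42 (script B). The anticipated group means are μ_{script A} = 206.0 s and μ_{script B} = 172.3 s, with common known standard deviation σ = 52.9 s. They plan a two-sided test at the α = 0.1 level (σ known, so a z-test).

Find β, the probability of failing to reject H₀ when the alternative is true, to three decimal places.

Standardized effect: d = |μ_{script A} − μ_{script B}| / σ = |206.0 − 172.3| / 52.9 = 0.6371
Noncentrality parameter: δ = d / √(1/n₁ + 1/n₂) = 0.6371 / √(1/92 + 1/42) = 3.4209
Two-sided α = 0.1 → critical value z_{0.05} = 1.645.
Power = Φ(δ − 1.645) + Φ(−δ − 1.645) = Φ(1.776) + Φ(-5.066) = 0.9621 + 0.0000 = 0.9621.
Type II error: β = 1 − power = 1 − 0.9621 = 0.0379.

β ≈ 0.038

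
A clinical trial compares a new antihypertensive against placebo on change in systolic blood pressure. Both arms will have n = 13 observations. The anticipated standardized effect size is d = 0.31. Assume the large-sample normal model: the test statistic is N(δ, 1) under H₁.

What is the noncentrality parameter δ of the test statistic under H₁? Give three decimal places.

The noncentrality parameter scales effect size by the design's sample-size factor: δ = d·√(n/2) = 0.31 × √(13/2) = 0.7903

δ ≈ 0.790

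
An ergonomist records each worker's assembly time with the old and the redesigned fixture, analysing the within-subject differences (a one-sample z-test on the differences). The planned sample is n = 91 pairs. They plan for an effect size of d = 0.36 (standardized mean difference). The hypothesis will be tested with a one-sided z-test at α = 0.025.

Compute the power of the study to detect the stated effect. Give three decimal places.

Power ≈ 0.930

Noncentrality parameter: δ = d·√n = 0.36 × √91 = 3.4342
Critical value for a one-sided test at α = 0.025: z_α = 1.960.
Power = Φ(δ − 1.960) = Φ(1.474) = 0.9298.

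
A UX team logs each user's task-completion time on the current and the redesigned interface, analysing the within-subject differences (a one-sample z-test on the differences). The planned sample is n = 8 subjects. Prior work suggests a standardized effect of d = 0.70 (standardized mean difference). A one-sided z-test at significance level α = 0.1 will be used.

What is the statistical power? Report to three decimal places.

Noncentrality parameter: δ = d·√n = 0.70 × √8 = 1.9799
One-sided α = 0.1 → critical value z_{0.1} = 1.282.
Power = Φ(δ − 1.282) = Φ(0.698) = 0.7575.

Power ≈ 0.758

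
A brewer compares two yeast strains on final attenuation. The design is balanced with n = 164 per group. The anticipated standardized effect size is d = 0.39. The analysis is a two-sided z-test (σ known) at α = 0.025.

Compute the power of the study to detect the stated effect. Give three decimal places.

Noncentrality parameter: δ = d·√(n/2) = 0.39 × √(164/2) = 3.5316
Two-sided α = 0.025 → critical value z_{0.0125} = 2.241.
Power = Φ(δ − 2.241) + Φ(−δ − 2.241) = Φ(1.290) + Φ(-5.773) = 0.9015 + 0.0000 = 0.9015.

Power ≈ 0.902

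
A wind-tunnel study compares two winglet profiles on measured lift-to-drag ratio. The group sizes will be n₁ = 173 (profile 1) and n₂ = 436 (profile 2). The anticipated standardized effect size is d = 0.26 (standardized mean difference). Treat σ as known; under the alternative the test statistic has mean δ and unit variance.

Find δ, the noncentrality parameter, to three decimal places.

δ ≈ 2.894

δ = d / √(1/n₁ + 1/n₂) = 0.26 / √(1/173 + 1/436) = 2.8936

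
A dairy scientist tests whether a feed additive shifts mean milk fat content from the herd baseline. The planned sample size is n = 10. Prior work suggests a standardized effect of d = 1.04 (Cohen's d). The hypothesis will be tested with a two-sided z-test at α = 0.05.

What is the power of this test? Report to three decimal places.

Noncentrality parameter: δ = d·√n = 1.04 × √10 = 3.2888
Critical value for a two-sided test at α = 0.05: z_{α/2} = 1.960.
Power = Φ(δ − 1.960) + Φ(−δ − 1.960) = Φ(1.329) + Φ(-5.249) = 0.9080 + 0.0000 = 0.9080.

Power ≈ 0.908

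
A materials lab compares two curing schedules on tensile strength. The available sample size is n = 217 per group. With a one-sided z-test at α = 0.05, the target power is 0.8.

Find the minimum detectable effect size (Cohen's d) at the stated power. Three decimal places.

d ≈ 0.239

Need Φ(δ − 1.645) = 0.8, so δ = 1.645 + 0.842 = 2.486.
δ = d·√(n/2) ⇒ d = δ/√(n/2) = 2.486/√(217/2) = 0.2387.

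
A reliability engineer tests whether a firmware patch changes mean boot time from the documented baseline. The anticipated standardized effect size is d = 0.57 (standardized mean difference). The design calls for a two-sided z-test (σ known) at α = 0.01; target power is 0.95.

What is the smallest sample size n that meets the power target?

Set Φ(δ − 2.576) = 0.95; then δ − 2.576 = Φ⁻¹(0.95) = 1.645, giving δ = 4.221.
(For δ > 0 the lower-tail rejection region contributes negligibly to power, so the one-term inversion is standard.)
δ = d·√n ⇒ n = (δ/d)² = (4.221 / 0.57)² = 54.83.
Rounding up, n = 55.

n = 55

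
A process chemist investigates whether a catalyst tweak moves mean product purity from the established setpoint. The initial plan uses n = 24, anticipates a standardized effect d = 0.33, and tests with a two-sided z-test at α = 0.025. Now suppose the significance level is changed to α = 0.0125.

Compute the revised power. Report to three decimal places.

Power ≈ 0.189

δ = d·√n = 0.33 × √24 = 1.6167 (unchanged). New critical value: z_{0.0063} = 2.498.
Revised power = Φ(δ − 2.498) + Φ(−δ − 2.498) = Φ(-0.881) + Φ(-4.114) = 0.1891 + 0.0000 = 0.1892.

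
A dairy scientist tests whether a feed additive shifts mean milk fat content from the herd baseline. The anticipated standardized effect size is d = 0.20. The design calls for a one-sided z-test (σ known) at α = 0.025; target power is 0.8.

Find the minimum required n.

For power 0.8 need Φ(δ − z_{0.025}) = 0.8, so δ = z_{0.025} + z_{0.20} = 1.960 + 0.842 = 2.802.
δ = d·√n ⇒ n = (δ/d)² = (2.802 / 0.20)² = 196.22.
Rounding up, n = 197.

n = 197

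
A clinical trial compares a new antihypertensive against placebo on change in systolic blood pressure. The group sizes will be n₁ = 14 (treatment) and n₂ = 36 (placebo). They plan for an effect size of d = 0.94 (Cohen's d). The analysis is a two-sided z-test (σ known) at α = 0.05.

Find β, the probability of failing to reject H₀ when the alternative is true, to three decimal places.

β ≈ 0.153

Noncentrality parameter: δ = d / √(1/n₁ + 1/n₂) = 0.94 / √(1/14 + 1/36) = 2.9844
Two-sided α = 0.05 → critical value z_{0.025} = 1.960.
Power = Φ(δ − 1.960) + Φ(−δ − 1.960) = Φ(1.024) + Φ(-4.944) = 0.8472 + 0.0000 = 0.8472.
Type II error: β = 1 − power = 1 − 0.8472 = 0.1528.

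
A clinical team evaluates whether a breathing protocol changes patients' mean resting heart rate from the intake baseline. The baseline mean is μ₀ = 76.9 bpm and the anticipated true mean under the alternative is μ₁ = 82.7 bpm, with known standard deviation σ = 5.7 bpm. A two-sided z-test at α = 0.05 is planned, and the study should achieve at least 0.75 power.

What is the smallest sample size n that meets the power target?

Standardized effect: d = |μ₁ − μ₀| / σ = |82.7 − 76.9| / 5.7 = 1.0175
For power 0.75 need Φ(δ − z_{0.025}) = 0.75, so δ = z_{0.025} + z_{0.25} = 1.960 + 0.674 = 2.634.
(For δ > 0 the lower-tail rejection region contributes negligibly to power, so the one-term inversion is standard.)
δ = d·√n ⇒ n = (δ/d)² = (2.634 / 1.0175)² = 6.70.
Round up to the next whole unit.

n = 7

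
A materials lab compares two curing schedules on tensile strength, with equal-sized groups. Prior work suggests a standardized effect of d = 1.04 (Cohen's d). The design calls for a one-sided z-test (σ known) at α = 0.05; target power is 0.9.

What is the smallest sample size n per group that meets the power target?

Set Φ(δ − 1.645) = 0.9; then δ − 1.645 = Φ⁻¹(0.9) = 1.282, giving δ = 2.926.
δ = d·√(n/2) ⇒ n = 2(δ/d)² = 2 × (2.926 / 1.04)² = 15.84.
Round up to the next whole unit.

n = 16 per group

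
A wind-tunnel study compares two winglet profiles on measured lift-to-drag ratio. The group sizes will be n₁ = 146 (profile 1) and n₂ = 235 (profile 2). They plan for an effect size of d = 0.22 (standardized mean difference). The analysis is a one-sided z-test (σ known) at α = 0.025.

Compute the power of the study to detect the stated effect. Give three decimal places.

Power ≈ 0.551

Noncentrality parameter: δ = d / √(1/n₁ + 1/n₂) = 0.22 / √(1/146 + 1/235) = 2.0877
One-sided α = 0.025 → critical value z_{0.025} = 1.960.
Power = P(Z > 1.960 − δ) = Φ(0.128) = 0.5508.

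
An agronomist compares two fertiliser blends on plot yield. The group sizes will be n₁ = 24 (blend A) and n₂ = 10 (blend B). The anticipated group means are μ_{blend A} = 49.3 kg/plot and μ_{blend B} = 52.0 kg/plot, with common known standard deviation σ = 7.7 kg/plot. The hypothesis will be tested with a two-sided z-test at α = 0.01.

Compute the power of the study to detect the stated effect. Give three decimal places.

Power ≈ 0.050

Standardized effect: d = |μ_{blend A} − μ_{blend B}| / σ = |49.3 − 52.0| / 7.7 = 0.3506
Noncentrality parameter: δ = d / √(1/n₁ + 1/n₂) = 0.3506 / √(1/24 + 1/10) = 0.9316
Critical value for a two-sided test at α = 0.01: z_{α/2} = 2.576.
Power = Φ(δ − 2.576) + Φ(−δ − 2.576) = Φ(-1.644) + Φ(-3.507) = 0.0501 + 0.0002 = 0.0503.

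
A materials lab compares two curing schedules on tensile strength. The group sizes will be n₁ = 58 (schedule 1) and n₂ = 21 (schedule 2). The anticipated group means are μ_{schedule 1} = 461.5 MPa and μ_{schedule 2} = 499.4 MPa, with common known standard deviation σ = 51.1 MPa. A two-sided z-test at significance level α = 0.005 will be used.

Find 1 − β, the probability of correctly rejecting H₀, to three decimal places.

Power ≈ 0.542

Standardized effect: d = |μ_{schedule 1} − μ_{schedule 2}| / σ = |461.5 − 499.4| / 51.1 = 0.7417
Noncentrality parameter: δ = d / √(1/n₁ + 1/n₂) = 0.7417 / √(1/58 + 1/21) = 2.9122
Critical value for a two-sided test at α = 0.005: z_{α/2} = 2.807.
Power = Φ(δ − 2.807) + Φ(−δ − 2.807) = Φ(0.105) + Φ(-5.719) = 0.5419 + 0.0000 = 0.5419.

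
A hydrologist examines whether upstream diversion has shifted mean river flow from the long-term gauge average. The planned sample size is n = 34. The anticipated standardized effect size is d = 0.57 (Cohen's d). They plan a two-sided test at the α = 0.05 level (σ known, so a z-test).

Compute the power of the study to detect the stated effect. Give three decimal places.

Power ≈ 0.914

Noncentrality parameter: δ = d·√n = 0.57 × √34 = 3.3236
Critical value for a two-sided test at α = 0.05: z_{α/2} = 1.960.
Power = Φ(δ − 1.960) + Φ(−δ − 1.960) = Φ(1.364) + Φ(-5.284) = 0.9137 + 0.0000 = 0.9137.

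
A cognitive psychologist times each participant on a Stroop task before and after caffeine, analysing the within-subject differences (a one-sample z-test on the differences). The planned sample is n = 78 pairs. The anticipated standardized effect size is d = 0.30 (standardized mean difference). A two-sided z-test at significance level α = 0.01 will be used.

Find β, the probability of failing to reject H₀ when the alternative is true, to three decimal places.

β ≈ 0.471

Noncentrality parameter: δ = d·√n = 0.30 × √78 = 2.6495
Two-sided α = 0.01 → critical value z_{0.005} = 2.576.
Power = Φ(δ − 2.576) + Φ(−δ − 2.576) = Φ(0.074) + Φ(-5.225) = 0.5294 + 0.0000 = 0.5294.
Type II error: β = 1 − power = 1 − 0.5294 = 0.4706.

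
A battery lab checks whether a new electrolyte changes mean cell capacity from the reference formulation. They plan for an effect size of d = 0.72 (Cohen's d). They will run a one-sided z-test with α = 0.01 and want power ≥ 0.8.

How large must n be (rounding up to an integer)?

For power 0.8 need Φ(δ − z_{0.01}) = 0.8, so δ = z_{0.01} + z_{0.20} = 2.326 + 0.842 = 3.168.
δ = d·√n ⇒ n = (δ/d)² = (3.168 / 0.72)² = 19.36.
Round up to the next whole unit.

n = 20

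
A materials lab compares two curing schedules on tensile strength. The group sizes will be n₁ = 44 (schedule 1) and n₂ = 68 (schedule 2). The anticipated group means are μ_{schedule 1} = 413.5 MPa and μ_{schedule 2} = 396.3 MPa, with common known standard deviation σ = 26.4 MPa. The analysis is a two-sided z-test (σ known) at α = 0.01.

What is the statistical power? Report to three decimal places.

Power ≈ 0.786

Standardized effect: d = |μ_{schedule 1} − μ_{schedule 2}| / σ = |413.5 − 396.3| / 26.4 = 0.6515
Noncentrality parameter: δ = d / √(1/n₁ + 1/n₂) = 0.6515 / √(1/44 + 1/68) = 3.3674
Critical value for a two-sided test at α = 0.01: z_{α/2} = 2.576.
Power = Φ(δ − 2.576) + Φ(−δ − 2.576) = Φ(0.792) + Φ(-5.943) = 0.7857 + 0.0000 = 0.7857.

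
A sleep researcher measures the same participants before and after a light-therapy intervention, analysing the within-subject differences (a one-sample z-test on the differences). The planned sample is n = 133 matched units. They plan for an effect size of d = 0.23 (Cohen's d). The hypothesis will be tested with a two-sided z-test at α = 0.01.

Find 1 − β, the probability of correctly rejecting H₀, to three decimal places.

Power ≈ 0.531

Noncentrality parameter: δ = d·√n = 0.23 × √133 = 2.6525
Critical value for a two-sided test at α = 0.01: z_{α/2} = 2.576.
Power = Φ(δ − 2.576) + Φ(−δ − 2.576) = Φ(0.077) + Φ(-5.228) = 0.5306 + 0.0000 = 0.5306.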